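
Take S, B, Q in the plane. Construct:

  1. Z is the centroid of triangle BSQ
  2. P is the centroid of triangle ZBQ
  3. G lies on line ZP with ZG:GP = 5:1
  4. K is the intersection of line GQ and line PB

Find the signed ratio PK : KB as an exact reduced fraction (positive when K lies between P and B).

PK:KB = -1/8

Assign S = (0, 0), B = (1, 0), Q = (0, 1) — the answer is frame-independent, so this choice is without loss of generality.
1. Z is the centroid of triangle BSQ ⇒ Z = (1/3, 1/3)
2. P is the centroid of triangle ZBQ ⇒ P = (4/9, 4/9)
3. G lies on line ZP with ZG:GP = 5:1 ⇒ G = (23/54, 23/54)
4. K is the intersection of line GQ and line PB ⇒ K = (23/63, 32/63)
K = P + t·(B−P) with t = -1/7, so PK:KB = t:(1−t) = -1/7:8/7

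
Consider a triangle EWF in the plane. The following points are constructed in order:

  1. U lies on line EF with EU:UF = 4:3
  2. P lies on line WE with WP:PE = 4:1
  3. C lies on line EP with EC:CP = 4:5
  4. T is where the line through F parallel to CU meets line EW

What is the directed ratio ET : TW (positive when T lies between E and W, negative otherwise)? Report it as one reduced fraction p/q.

ET:TW = 7/38

Set E = (0, 0), W = (1, 0), F = (0, 1); any affine frame gives the same invariant.
1. U lies on line EF with EU:UF = 4:3 ⇒ U = (0, 4/7)
2. P lies on line WE with WP:PE = 4:1 ⇒ P = (1/5, 0)
3. C lies on line EP with EC:CP = 4:5 ⇒ C = (4/45, 0)
4. T is where the line through F parallel to CU meets line EW ⇒ T = (7/45, 0)
T = E + t·(W−E) with t = 7/45, so ET:TW = t:(1−t) = 7/45:38/45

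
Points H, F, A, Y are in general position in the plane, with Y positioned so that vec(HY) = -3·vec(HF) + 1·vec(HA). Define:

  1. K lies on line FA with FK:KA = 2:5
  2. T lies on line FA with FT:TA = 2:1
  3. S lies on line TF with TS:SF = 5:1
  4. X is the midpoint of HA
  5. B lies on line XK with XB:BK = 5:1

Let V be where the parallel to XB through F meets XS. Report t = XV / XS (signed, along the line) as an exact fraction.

Set H = (0, 0), F = (1, 0), A = (0, 1), Y = (-3, 1); any affine frame gives the same invariant.
1. K lies on line FA with FK:KA = 2:5 ⇒ K = (5/7, 2/7)
2. T lies on line FA with FT:TA = 2:1 ⇒ T = (1/3, 2/3)
3. S lies on line TF with TS:SF = 5:1 ⇒ S = (8/9, 1/9)
4. X is the midpoint of HA ⇒ X = (0, 1/2)
5. B lies on line XK with XB:BK = 5:1 ⇒ B = (25/42, 9/28)
through F parallel to XB: direction (25/42, -5/28); meets XS at V = (16/11, -3/22)
V = X + t·(S−X) with t = 18/11

t = 18/11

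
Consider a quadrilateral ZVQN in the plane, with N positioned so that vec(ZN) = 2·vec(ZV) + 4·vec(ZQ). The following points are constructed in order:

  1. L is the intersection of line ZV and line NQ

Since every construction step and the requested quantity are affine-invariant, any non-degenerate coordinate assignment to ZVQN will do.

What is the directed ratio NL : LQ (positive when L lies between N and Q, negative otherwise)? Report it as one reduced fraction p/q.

Set Z = (0, 0), V = (1, 0), Q = (0, 1), N = (2, 4); any affine frame gives the same invariant.
1. L is the intersection of line ZV and line NQ ⇒ L = (-2/3, 0)
L = N + t·(Q−N) with t = 4/3, so NL:LQ = t:(1−t) = 4/3:-1/3

NL:LQ = -4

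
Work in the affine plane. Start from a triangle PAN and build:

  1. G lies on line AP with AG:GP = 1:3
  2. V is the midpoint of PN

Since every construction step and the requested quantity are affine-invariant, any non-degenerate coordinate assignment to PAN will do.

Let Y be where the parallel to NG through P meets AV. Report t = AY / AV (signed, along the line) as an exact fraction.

t = 8/5

Assign P = (0, 0), A = (1, 0), N = (0, 1) — the answer is frame-independent, so this choice is without loss of generality.
1. G lies on line AP with AG:GP = 1:3 ⇒ G = (3/4, 0)
2. V is the midpoint of PN ⇒ V = (0, 1/2)
through P parallel to NG: direction (3/4, -1); meets AV at Y = (-3/5, 4/5)
Y = A + t·(V−A) with t = 8/5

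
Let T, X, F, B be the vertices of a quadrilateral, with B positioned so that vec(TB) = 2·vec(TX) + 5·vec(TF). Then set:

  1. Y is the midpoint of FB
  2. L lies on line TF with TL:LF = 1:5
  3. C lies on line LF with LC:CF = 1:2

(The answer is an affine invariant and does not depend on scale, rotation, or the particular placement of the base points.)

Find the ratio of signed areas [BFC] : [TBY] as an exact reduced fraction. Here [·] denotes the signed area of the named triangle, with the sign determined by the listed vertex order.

Set T = (0, 0), X = (1, 0), F = (0, 1), B = (2, 5); any affine frame gives the same invariant.
1. Y is the midpoint of FB ⇒ Y = (1, 3)
2. L lies on line TF with TL:LF = 1:5 ⇒ L = (0, 1/6)
3. C lies on line LF with LC:CF = 1:2 ⇒ C = (0, 4/9)
2·[BFC] = 10/9, 2·[TBY] = 1
[BFC]:[TBY] = 10/9:1 = 10/9

[BFC]:[TBY] = 10/9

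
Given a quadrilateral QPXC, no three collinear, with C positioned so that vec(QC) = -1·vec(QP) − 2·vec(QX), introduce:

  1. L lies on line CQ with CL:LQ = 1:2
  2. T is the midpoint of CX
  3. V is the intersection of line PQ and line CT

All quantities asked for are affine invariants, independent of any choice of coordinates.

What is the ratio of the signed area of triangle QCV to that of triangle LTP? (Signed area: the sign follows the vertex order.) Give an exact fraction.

Assign Q = (0, 0), P = (1, 0), X = (0, 1), C = (-1, -2) — the answer is frame-independent, so this choice is without loss of generality.
1. L lies on line CQ with CL:LQ = 1:2 ⇒ L = (-2/3, -4/3)
2. T is the midpoint of CX ⇒ T = (-1/2, -1/2)
3. V is the intersection of line PQ and line CT ⇒ V = (-1/3, 0)
2·[QCV] = -2/3, 2·[LTP] = -7/6
[QCV]:[LTP] = -2/3:-7/6 = 4/7

[QCV]:[LTP] = 4/7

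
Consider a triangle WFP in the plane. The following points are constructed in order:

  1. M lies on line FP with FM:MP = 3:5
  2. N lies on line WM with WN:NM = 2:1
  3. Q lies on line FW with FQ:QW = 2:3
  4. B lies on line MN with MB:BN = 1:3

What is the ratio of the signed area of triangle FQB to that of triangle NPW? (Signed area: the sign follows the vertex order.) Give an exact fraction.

[FQB]:[NPW] = -33/100

Set W = (0, 0), F = (1, 0), P = (0, 1); any affine frame gives the same invariant.
1. M lies on line FP with FM:MP = 3:5 ⇒ M = (5/8, 3/8)
2. N lies on line WM with WN:NM = 2:1 ⇒ N = (5/12, 1/4)
3. Q lies on line FW with FQ:QW = 2:3 ⇒ Q = (3/5, 0)
4. B lies on line MN with MB:BN = 1:3 ⇒ B = (55/96, 11/32)
2·[FQB] = -11/80, 2·[NPW] = 5/12
[FQB]:[NPW] = -11/80:5/12 = -33/100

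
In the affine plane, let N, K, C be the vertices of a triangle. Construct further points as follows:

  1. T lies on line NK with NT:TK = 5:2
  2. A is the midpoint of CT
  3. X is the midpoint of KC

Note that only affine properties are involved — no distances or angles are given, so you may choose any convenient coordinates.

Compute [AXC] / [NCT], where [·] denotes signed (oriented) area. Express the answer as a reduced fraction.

[AXC]:[NCT] = -1/10

Set N = (0, 0), K = (1, 0), C = (0, 1); any affine frame gives the same invariant.
1. T lies on line NK with NT:TK = 5:2 ⇒ T = (5/7, 0)
2. A is the midpoint of CT ⇒ A = (5/14, 1/2)
3. X is the midpoint of KC ⇒ X = (1/2, 1/2)
2·[AXC] = 1/14, 2·[NCT] = -5/7
[AXC]:[NCT] = 1/14:-5/7 = -1/10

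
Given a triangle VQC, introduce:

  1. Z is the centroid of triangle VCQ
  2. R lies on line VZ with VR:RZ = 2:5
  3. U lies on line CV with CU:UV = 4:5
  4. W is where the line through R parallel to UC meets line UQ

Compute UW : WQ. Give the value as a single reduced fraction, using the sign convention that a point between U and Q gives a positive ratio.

Set V = (0, 0), Q = (1, 0), C = (0, 1); any affine frame gives the same invariant.
1. Z is the centroid of triangle VCQ ⇒ Z = (1/3, 1/3)
2. R lies on line VZ with VR:RZ = 2:5 ⇒ R = (2/21, 2/21)
3. U lies on line CV with CU:UV = 4:5 ⇒ U = (0, 5/9)
4. W is where the line through R parallel to UC meets line UQ ⇒ W = (2/21, 95/189)
W = U + t·(Q−U) with t = 2/21, so UW:WQ = t:(1−t) = 2/21:19/21

UW:WQ = 2/19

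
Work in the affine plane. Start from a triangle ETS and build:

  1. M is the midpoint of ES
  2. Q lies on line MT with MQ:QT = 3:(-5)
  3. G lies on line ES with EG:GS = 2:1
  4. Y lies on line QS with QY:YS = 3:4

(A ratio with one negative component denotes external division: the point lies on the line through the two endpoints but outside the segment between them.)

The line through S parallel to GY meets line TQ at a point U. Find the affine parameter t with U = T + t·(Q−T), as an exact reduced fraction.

Work in coordinates with E = (0, 0), T = (1, 0), S = (0, 1).
1. M is the midpoint of ES ⇒ M = (0, 1/2)
2. Q lies on line MT with MQ:QT = 3:(-5) ⇒ Q = (-3/2, 5/4)
3. G lies on line ES with EG:GS = 2:1 ⇒ G = (0, 2/3)
4. Y lies on line QS with QY:YS = 3:4 ⇒ Y = (-6/7, 8/7)
through S parallel to GY: direction (-6/7, 10/21); meets TQ at U = (9, -4)
U = T + t·(Q−T) with t = -16/5

t = -16/5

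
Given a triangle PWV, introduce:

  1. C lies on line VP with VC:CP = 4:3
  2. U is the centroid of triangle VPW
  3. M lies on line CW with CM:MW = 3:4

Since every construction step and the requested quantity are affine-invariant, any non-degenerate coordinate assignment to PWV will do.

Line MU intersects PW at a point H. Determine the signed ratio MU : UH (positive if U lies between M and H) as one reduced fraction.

MU:UH = -13/49

Set P = (0, 0), W = (1, 0), V = (0, 1); any affine frame gives the same invariant.
1. C lies on line VP with VC:CP = 4:3 ⇒ C = (0, 3/7)
2. U is the centroid of triangle VPW ⇒ U = (1/3, 1/3)
3. M lies on line CW with CM:MW = 3:4 ⇒ M = (3/7, 12/49)
line MU meets PW at H = (9/13, 0)
U = M + t·(H−M) with t = -13/36, so MU:UH = -13/36:49/36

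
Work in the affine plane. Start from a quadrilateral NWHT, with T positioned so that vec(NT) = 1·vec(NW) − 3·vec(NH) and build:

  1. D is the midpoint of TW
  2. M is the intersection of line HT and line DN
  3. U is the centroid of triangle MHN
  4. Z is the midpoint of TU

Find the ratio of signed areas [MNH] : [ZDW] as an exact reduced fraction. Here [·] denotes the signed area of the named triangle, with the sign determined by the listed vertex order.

Assign N = (0, 0), W = (1, 0), H = (0, 1), T = (1, -3) — the answer is frame-independent, so this choice is without loss of generality.
1. D is the midpoint of TW ⇒ D = (1, -3/2)
2. M is the intersection of line HT and line DN ⇒ M = (2/5, -3/5)
3. U is the centroid of triangle MHN ⇒ U = (2/15, 2/15)
4. Z is the midpoint of TU ⇒ Z = (17/30, -43/30)
2·[MNH] = -2/5, 2·[ZDW] = 13/20
[MNH]:[ZDW] = -2/5:13/20 = -8/13

[MNH]:[ZDW] = -8/13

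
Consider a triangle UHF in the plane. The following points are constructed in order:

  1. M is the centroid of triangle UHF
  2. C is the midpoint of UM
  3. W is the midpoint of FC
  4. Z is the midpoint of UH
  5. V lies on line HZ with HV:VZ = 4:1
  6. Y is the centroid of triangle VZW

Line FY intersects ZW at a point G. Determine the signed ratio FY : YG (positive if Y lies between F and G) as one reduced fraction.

Assign U = (0, 0), H = (1, 0), F = (0, 1) — the answer is frame-independent, so this choice is without loss of generality.
1. M is the centroid of triangle UHF ⇒ M = (1/3, 1/3)
2. C is the midpoint of UM ⇒ C = (1/6, 1/6)
3. W is the midpoint of FC ⇒ W = (1/12, 7/12)
4. Z is the midpoint of UH ⇒ Z = (1/2, 0)
5. V lies on line HZ with HV:VZ = 4:1 ⇒ V = (3/5, 0)
6. Y is the centroid of triangle VZW ⇒ Y = (71/180, 7/36)
line FY meets ZW at G = (71/152, 7/152)
Y = F + t·(G−F) with t = 38/45, so FY:YG = 38/45:7/45

FY:YG = 38/7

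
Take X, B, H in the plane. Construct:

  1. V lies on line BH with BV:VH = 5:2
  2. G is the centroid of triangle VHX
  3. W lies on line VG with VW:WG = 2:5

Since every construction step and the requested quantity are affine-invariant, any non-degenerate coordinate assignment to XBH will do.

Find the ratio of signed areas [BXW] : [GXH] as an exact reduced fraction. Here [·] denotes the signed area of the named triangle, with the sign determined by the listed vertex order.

Work in coordinates with X = (0, 0), B = (1, 0), H = (0, 1).
1. V lies on line BH with BV:VH = 5:2 ⇒ V = (2/7, 5/7)
2. G is the centroid of triangle VHX ⇒ G = (2/21, 4/7)
3. W lies on line VG with VW:WG = 2:5 ⇒ W = (34/147, 33/49)
2·[BXW] = -33/49, 2·[GXH] = -2/21
[BXW]:[GXH] = -33/49:-2/21 = 99/14

[BXW]:[GXH] = 99/14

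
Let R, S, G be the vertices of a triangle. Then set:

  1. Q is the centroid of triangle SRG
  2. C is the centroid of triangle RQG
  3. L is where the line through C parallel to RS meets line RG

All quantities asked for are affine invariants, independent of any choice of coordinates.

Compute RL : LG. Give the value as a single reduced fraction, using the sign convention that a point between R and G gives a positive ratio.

Assign R = (0, 0), S = (1, 0), G = (0, 1) — the answer is frame-independent, so this choice is without loss of generality.
1. Q is the centroid of triangle SRG ⇒ Q = (1/3, 1/3)
2. C is the centroid of triangle RQG ⇒ C = (1/9, 4/9)
3. L is where the line through C parallel to RS meets line RG ⇒ L = (0, 4/9)
L = R + t·(G−R) with t = 4/9, so RL:LG = t:(1−t) = 4/9:5/9

RL:LG = 4/5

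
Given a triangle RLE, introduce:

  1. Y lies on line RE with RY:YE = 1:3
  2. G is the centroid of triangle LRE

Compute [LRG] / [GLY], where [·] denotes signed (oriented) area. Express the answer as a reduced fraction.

[LRG]:[GLY] = 2

Assign R = (0, 0), L = (1, 0), E = (0, 1) — the answer is frame-independent, so this choice is without loss of generality.
1. Y lies on line RE with RY:YE = 1:3 ⇒ Y = (0, 1/4)
2. G is the centroid of triangle LRE ⇒ G = (1/3, 1/3)
2·[LRG] = -1/3, 2·[GLY] = -1/6
[LRG]:[GLY] = -1/3:-1/6 = 2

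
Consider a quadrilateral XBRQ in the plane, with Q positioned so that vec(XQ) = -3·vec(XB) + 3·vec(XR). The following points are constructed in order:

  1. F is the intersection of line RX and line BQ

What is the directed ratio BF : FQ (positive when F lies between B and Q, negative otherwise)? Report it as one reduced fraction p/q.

Assign X = (0, 0), B = (1, 0), R = (0, 1), Q = (-3, 3) — the answer is frame-independent, so this choice is without loss of generality.
1. F is the intersection of line RX and line BQ ⇒ F = (0, 3/4)
F = B + t·(Q−B) with t = 1/4, so BF:FQ = t:(1−t) = 1/4:3/4

BF:FQ = 1/3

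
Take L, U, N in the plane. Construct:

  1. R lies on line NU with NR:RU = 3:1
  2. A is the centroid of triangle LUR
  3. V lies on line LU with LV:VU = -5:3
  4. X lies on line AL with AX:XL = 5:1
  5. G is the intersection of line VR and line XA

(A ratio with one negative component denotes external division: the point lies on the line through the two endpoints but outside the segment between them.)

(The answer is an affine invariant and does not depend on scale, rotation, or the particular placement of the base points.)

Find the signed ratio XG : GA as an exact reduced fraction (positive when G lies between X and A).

Work in coordinates with L = (0, 0), U = (1, 0), N = (0, 1).
1. R lies on line NU with NR:RU = 3:1 ⇒ R = (3/4, 1/4)
2. A is the centroid of triangle LUR ⇒ A = (7/12, 1/12)
3. V lies on line LU with LV:VU = -5:3 ⇒ V = (5/2, 0)
4. X lies on line AL with AX:XL = 5:1 ⇒ X = (7/72, 1/72)
5. G is the intersection of line VR and line XA ⇒ G = (5/4, 5/28)
G = X + t·(A−X) with t = 83/35, so XG:GA = t:(1−t) = 83/35:-48/35

XG:GA = -83/48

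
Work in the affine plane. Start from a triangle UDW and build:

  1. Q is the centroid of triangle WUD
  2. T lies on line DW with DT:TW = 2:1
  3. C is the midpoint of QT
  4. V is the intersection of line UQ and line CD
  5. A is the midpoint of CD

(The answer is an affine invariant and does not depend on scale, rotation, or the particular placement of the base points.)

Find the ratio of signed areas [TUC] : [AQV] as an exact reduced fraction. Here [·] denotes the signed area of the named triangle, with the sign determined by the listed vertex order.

[TUC]:[AQV] = -7/5

Choose coordinates U = (0, 0), D = (1, 0), W = (0, 1).
1. Q is the centroid of triangle WUD ⇒ Q = (1/3, 1/3)
2. T lies on line DW with DT:TW = 2:1 ⇒ T = (1/3, 2/3)
3. C is the midpoint of QT ⇒ C = (1/3, 1/2)
4. V is the intersection of line UQ and line CD ⇒ V = (3/7, 3/7)
5. A is the midpoint of CD ⇒ A = (2/3, 1/4)
2·[TUC] = 1/18, 2·[AQV] = -5/126
[TUC]:[AQV] = 1/18:-5/126 = -7/5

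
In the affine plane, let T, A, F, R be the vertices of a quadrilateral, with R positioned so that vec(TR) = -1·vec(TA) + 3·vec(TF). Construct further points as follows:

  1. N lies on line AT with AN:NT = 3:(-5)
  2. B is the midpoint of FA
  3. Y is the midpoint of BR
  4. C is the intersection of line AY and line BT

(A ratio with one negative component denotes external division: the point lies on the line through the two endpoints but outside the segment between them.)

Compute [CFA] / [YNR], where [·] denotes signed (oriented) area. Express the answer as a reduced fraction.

Choose coordinates T = (0, 0), A = (1, 0), F = (0, 1), R = (-1, 3).
1. N lies on line AT with AN:NT = 3:(-5) ⇒ N = (5/2, 0)
2. B is the midpoint of FA ⇒ B = (1/2, 1/2)
3. Y is the midpoint of BR ⇒ Y = (-1/4, 7/4)
4. C is the intersection of line AY and line BT ⇒ C = (7/12, 7/12)
2·[CFA] = 1/6, 2·[YNR] = 17/8
[CFA]:[YNR] = 1/6:17/8 = 4/51

[CFA]:[YNR] = 4/51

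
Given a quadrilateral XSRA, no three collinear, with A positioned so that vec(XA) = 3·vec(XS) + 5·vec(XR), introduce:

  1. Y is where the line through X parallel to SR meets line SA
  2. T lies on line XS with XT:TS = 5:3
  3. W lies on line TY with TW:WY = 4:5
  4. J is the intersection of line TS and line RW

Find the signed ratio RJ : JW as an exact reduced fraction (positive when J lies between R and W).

RJ:JW = 63/20

Assign X = (0, 0), S = (1, 0), R = (0, 1), A = (3, 5) — the answer is frame-independent, so this choice is without loss of generality.
1. Y is where the line through X parallel to SR meets line SA ⇒ Y = (5/7, -5/7)
2. T lies on line XS with XT:TS = 5:3 ⇒ T = (5/8, 0)
3. W lies on line TY with TW:WY = 4:5 ⇒ W = (335/504, -20/63)
4. J is the intersection of line TS and line RW ⇒ J = (335/664, 0)
J = R + t·(W−R) with t = 63/83, so RJ:JW = t:(1−t) = 63/83:20/83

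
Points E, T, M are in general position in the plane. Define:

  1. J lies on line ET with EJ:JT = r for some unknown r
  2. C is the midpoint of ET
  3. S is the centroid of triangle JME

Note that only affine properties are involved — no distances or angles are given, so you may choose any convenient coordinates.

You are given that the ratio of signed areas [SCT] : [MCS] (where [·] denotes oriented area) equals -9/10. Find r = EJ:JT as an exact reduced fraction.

r = 4/5

Set E = (0, 0), T = (1, 0), M = (0, 1); any affine frame gives the same invariant.
1. With EJ:JT = r, write λ = r/(r+1) so J = E + λ·(T−E); J is affine-linear in λ
2. C is the midpoint of ET ⇒ C = (1/2, 0)
3. S is the centroid of triangle JME ⇒ S is an affine combination of earlier points and hence also affine-linear in λ
Every point depending on J is an affine combination of J and λ-independent points, so each such coordinate is linear in λ; the λ² term in each signed area is a multiple of (T−E)×(T−E) = 0, so 2·[SCT] and 2·[MCS] are each linear in λ. Evaluating at λ=0 and λ=1:
  2·[SCT] = 1/6,   2·[MCS] = 1/3·λ − 1/3
So [SCT]:[MCS] = (1/6) / (1/3·λ − 1/3). Setting this equal to -9/10:
  1/6 = -9/10·(1/3·λ − 1/3)  ⇒  λ = 4/9
Then r = λ/(1−λ) = (4/9)/(5/9) = 4/5. Check: with r = 4/5, J = (4/9, 0) and [SCT]:[MCS] = -9/10 as required.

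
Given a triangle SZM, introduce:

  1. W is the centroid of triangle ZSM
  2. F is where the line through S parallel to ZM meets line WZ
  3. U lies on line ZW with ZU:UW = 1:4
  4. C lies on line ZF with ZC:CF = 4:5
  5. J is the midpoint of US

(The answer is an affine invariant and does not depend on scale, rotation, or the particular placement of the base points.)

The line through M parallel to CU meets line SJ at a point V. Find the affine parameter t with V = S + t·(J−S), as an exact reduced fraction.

Choose coordinates S = (0, 0), Z = (1, 0), M = (0, 1).
1. W is the centroid of triangle ZSM ⇒ W = (1/3, 1/3)
2. F is where the line through S parallel to ZM meets line WZ ⇒ F = (-1, 1)
3. U lies on line ZW with ZU:UW = 1:4 ⇒ U = (13/15, 1/15)
4. C lies on line ZF with ZC:CF = 4:5 ⇒ C = (1/9, 4/9)
5. J is the midpoint of US ⇒ J = (13/30, 1/30)
through M parallel to CU: direction (34/45, -17/45); meets SJ at V = (26/15, 2/15)
V = S + t·(J−S) with t = 4

t = 4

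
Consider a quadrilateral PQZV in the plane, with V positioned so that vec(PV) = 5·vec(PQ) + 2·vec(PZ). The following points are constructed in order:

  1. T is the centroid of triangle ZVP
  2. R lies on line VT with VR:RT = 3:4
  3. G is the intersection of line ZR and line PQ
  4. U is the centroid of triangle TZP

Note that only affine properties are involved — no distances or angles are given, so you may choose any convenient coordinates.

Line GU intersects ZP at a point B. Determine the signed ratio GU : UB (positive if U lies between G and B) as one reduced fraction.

GU:UB = -49/4

Assign P = (0, 0), Q = (1, 0), Z = (0, 1), V = (5, 2) — the answer is frame-independent, so this choice is without loss of generality.
1. T is the centroid of triangle ZVP ⇒ T = (5/3, 1)
2. R lies on line VT with VR:RT = 3:4 ⇒ R = (25/7, 11/7)
3. G is the intersection of line ZR and line PQ ⇒ G = (-25/4, 0)
4. U is the centroid of triangle TZP ⇒ U = (5/9, 2/3)
line GU meets ZP at B = (0, 30/49)
U = G + t·(B−G) with t = 49/45, so GU:UB = 49/45:-4/45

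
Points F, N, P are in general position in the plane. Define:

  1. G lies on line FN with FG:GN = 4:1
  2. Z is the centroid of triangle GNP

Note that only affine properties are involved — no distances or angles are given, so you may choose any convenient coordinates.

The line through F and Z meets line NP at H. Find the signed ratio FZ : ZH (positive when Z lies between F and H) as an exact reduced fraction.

Set F = (0, 0), N = (1, 0), P = (0, 1); any affine frame gives the same invariant.
1. G lies on line FN with FG:GN = 4:1 ⇒ G = (4/5, 0)
2. Z is the centroid of triangle GNP ⇒ Z = (3/5, 1/3)
line FZ meets NP at H = (9/14, 5/14)
Z = F + t·(H−F) with t = 14/15, so FZ:ZH = 14/15:1/15

FZ:ZH = 14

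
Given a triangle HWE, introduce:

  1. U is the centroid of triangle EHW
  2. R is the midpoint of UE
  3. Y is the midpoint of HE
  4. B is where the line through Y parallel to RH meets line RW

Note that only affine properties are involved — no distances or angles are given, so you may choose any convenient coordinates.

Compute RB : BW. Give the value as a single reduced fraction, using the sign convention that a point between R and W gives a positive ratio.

Set H = (0, 0), W = (1, 0), E = (0, 1); any affine frame gives the same invariant.
1. U is the centroid of triangle EHW ⇒ U = (1/3, 1/3)
2. R is the midpoint of UE ⇒ R = (1/6, 2/3)
3. Y is the midpoint of HE ⇒ Y = (0, 1/2)
4. B is where the line through Y parallel to RH meets line RW ⇒ B = (1/16, 3/4)
B = R + t·(W−R) with t = -1/8, so RB:BW = t:(1−t) = -1/8:9/8

RB:BW = -1/9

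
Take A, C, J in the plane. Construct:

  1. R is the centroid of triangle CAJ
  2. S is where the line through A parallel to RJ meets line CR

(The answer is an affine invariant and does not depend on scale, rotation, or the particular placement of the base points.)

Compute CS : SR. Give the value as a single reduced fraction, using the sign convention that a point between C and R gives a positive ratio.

Set A = (0, 0), C = (1, 0), J = (0, 1); any affine frame gives the same invariant.
1. R is the centroid of triangle CAJ ⇒ R = (1/3, 1/3)
2. S is where the line through A parallel to RJ meets line CR ⇒ S = (-1/3, 2/3)
S = C + t·(R−C) with t = 2, so CS:SR = t:(1−t) = 2:-1

CS:SR = -2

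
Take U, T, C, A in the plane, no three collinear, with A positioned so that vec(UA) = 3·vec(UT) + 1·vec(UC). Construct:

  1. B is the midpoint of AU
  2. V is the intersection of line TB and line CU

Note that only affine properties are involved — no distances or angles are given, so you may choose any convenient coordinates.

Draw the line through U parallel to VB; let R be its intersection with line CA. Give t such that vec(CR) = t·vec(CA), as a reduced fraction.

Assign U = (0, 0), T = (1, 0), C = (0, 1), A = (3, 1) — the answer is frame-independent, so this choice is without loss of generality.
1. B is the midpoint of AU ⇒ B = (3/2, 1/2)
2. V is the intersection of line TB and line CU ⇒ V = (0, -1)
through U parallel to VB: direction (3/2, 3/2); meets CA at R = (1, 1)
R = C + t·(A−C) with t = 1/3

t = 1/3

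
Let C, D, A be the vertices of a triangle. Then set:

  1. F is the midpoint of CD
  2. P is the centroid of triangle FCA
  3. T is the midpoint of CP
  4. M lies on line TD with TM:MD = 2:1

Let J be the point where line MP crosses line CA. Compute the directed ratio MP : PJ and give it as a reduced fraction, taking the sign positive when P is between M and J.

Assign C = (0, 0), D = (1, 0), A = (0, 1) — the answer is frame-independent, so this choice is without loss of generality.
1. F is the midpoint of CD ⇒ F = (1/2, 0)
2. P is the centroid of triangle FCA ⇒ P = (1/6, 1/3)
3. T is the midpoint of CP ⇒ T = (1/12, 1/6)
4. M lies on line TD with TM:MD = 2:1 ⇒ M = (25/36, 1/18)
line MP meets CA at J = (0, 8/19)
P = M + t·(J−M) with t = 19/25, so MP:PJ = 19/25:6/25

MP:PJ = 19/6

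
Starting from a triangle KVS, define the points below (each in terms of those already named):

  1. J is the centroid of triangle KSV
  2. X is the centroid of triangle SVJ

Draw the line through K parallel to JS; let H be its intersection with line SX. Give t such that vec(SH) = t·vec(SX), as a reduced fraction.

t = -3

Set K = (0, 0), V = (1, 0), S = (0, 1); any affine frame gives the same invariant.
1. J is the centroid of triangle KSV ⇒ J = (1/3, 1/3)
2. X is the centroid of triangle SVJ ⇒ X = (4/9, 4/9)
through K parallel to JS: direction (-1/3, 2/3); meets SX at H = (-4/3, 8/3)
H = S + t·(X−S) with t = -3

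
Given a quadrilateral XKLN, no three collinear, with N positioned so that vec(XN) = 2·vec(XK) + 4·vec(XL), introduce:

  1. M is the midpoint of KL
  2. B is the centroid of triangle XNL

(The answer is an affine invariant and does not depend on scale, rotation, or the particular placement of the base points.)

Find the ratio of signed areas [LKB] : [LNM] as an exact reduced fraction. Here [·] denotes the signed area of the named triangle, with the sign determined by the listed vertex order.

Choose coordinates X = (0, 0), K = (1, 0), L = (0, 1), N = (2, 4).
1. M is the midpoint of KL ⇒ M = (1/2, 1/2)
2. B is the centroid of triangle XNL ⇒ B = (2/3, 5/3)
2·[LKB] = 4/3, 2·[LNM] = -5/2
[LKB]:[LNM] = 4/3:-5/2 = -8/15

[LKB]:[LNM] = -8/15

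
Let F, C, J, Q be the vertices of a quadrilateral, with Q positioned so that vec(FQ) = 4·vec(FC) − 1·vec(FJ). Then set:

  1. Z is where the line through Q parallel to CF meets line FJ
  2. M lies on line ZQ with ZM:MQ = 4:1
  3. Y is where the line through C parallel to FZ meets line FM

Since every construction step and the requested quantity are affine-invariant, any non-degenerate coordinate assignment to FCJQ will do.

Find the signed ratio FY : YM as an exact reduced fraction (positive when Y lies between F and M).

Set F = (0, 0), C = (1, 0), J = (0, 1), Q = (4, -1); any affine frame gives the same invariant.
1. Z is where the line through Q parallel to CF meets line FJ ⇒ Z = (0, -1)
2. M lies on line ZQ with ZM:MQ = 4:1 ⇒ M = (16/5, -1)
3. Y is where the line through C parallel to FZ meets line FM ⇒ Y = (1, -5/16)
Y = F + t·(M−F) with t = 5/16, so FY:YM = t:(1−t) = 5/16:11/16

FY:YM = 5/11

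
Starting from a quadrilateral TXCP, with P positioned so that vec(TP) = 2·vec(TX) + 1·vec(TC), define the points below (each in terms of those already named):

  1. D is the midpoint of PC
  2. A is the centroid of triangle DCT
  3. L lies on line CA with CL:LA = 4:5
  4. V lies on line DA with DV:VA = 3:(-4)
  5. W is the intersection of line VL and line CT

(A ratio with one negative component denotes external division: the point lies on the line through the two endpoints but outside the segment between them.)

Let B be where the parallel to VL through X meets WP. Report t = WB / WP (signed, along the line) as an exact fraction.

Set T = (0, 0), X = (1, 0), C = (0, 1), P = (2, 1); any affine frame gives the same invariant.
1. D is the midpoint of PC ⇒ D = (1, 1)
2. A is the centroid of triangle DCT ⇒ A = (1/3, 2/3)
3. L lies on line CA with CL:LA = 4:5 ⇒ L = (4/27, 23/27)
4. V lies on line DA with DV:VA = 3:(-4) ⇒ V = (3, 2)
5. W is the intersection of line VL and line CT ⇒ W = (0, 61/77)
through X parallel to VL: direction (-77/27, -31/27); meets WP at B = (4, 93/77)
B = W + t·(P−W) with t = 2

t = 2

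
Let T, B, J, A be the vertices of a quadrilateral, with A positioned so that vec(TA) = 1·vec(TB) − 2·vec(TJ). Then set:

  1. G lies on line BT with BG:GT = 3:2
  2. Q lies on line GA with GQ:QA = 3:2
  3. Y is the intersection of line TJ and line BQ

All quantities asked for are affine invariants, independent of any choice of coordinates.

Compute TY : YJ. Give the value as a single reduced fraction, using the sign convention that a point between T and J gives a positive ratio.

Work in coordinates with T = (0, 0), B = (1, 0), J = (0, 1), A = (1, -2).
1. G lies on line BT with BG:GT = 3:2 ⇒ G = (2/5, 0)
2. Q lies on line GA with GQ:QA = 3:2 ⇒ Q = (19/25, -6/5)
3. Y is the intersection of line TJ and line BQ ⇒ Y = (0, -5)
Y = T + t·(J−T) with t = -5, so TY:YJ = t:(1−t) = -5:6

TY:YJ = -5/6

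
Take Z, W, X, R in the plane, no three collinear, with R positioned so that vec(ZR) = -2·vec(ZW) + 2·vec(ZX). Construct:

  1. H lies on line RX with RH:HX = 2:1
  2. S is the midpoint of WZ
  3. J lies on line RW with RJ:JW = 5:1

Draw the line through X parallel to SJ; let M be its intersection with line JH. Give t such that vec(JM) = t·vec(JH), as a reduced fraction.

Choose coordinates Z = (0, 0), W = (1, 0), X = (0, 1), R = (-2, 2).
1. H lies on line RX with RH:HX = 2:1 ⇒ H = (-2/3, 4/3)
2. S is the midpoint of WZ ⇒ S = (1/2, 0)
3. J lies on line RW with RJ:JW = 5:1 ⇒ J = (1/2, 1/3)
through X parallel to SJ: direction (0, 1/3); meets JH at M = (0, 16/21)
M = J + t·(H−J) with t = 3/7

t = 3/7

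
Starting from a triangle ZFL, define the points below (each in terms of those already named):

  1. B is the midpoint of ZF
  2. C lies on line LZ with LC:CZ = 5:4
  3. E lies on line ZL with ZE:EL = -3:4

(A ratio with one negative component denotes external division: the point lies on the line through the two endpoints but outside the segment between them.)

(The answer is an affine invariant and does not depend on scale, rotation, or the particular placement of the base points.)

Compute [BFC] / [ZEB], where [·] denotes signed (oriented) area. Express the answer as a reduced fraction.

[BFC]:[ZEB] = 4/27

Work in coordinates with Z = (0, 0), F = (1, 0), L = (0, 1).
1. B is the midpoint of ZF ⇒ B = (1/2, 0)
2. C lies on line LZ with LC:CZ = 5:4 ⇒ C = (0, 4/9)
3. E lies on line ZL with ZE:EL = -3:4 ⇒ E = (0, -3)
2·[BFC] = 2/9, 2·[ZEB] = 3/2
[BFC]:[ZEB] = 2/9:3/2 = 4/27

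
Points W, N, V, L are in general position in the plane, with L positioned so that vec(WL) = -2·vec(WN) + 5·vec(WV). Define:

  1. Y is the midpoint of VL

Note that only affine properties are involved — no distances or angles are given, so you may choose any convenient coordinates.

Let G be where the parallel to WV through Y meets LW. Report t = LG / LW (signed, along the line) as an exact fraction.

t = 1/2

Set W = (0, 0), N = (1, 0), V = (0, 1), L = (-2, 5); any affine frame gives the same invariant.
1. Y is the midpoint of VL ⇒ Y = (-1, 3)
through Y parallel to WV: direction (0, 1); meets LW at G = (-1, 5/2)
G = L + t·(W−L) with t = 1/2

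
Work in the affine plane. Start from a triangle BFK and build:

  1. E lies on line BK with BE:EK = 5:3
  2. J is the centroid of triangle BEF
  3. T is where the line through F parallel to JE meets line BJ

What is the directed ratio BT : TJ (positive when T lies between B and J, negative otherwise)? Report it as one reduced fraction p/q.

Set B = (0, 0), F = (1, 0), K = (0, 1); any affine frame gives the same invariant.
1. E lies on line BK with BE:EK = 5:3 ⇒ E = (0, 5/8)
2. J is the centroid of triangle BEF ⇒ J = (1/3, 5/24)
3. T is where the line through F parallel to JE meets line BJ ⇒ T = (2/3, 5/12)
T = B + t·(J−B) with t = 2, so BT:TJ = t:(1−t) = 2:-1

BT:TJ = -2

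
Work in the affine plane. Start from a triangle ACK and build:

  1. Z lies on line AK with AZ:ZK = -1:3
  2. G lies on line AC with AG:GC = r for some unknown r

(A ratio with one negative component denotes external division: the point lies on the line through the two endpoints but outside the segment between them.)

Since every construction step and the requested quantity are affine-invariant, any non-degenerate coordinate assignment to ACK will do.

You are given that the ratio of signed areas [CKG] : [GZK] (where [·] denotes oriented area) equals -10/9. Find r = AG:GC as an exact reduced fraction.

r = 3/5

Assign A = (0, 0), C = (1, 0), K = (0, 1) — the answer is frame-independent, so this choice is without loss of generality.
1. Z lies on line AK with AZ:ZK = -1:3 ⇒ Z = (0, -1/2)
2. With AG:GC = r, write λ = r/(r+1) so G = A + λ·(C−A); G is affine-linear in λ
Every point depending on G is an affine combination of G and λ-independent points, so each such coordinate is linear in λ; the λ² term in each signed area is a multiple of (C−A)×(C−A) = 0, so 2·[CKG] and 2·[GZK] are each linear in λ. Evaluating at λ=0 and λ=1:
  2·[CKG] = −λ + 1,   2·[GZK] = -3/2·λ
So [CKG]:[GZK] = (−λ + 1) / (-3/2·λ). Setting this equal to -10/9:
  −λ + 1 = -10/9·(-3/2·λ)  ⇒  λ = 3/8
Then r = λ/(1−λ) = (3/8)/(5/8) = 3/5. Check: with r = 3/5, G = (3/8, 0) and [CKG]:[GZK] = -10/9 as required.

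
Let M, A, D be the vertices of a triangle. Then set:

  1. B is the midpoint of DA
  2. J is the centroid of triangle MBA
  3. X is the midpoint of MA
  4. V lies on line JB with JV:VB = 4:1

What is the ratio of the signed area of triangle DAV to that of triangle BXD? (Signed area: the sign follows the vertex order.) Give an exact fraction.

[DAV]:[BXD] = 4/15

Choose coordinates M = (0, 0), A = (1, 0), D = (0, 1).
1. B is the midpoint of DA ⇒ B = (1/2, 1/2)
2. J is the centroid of triangle MBA ⇒ J = (1/2, 1/6)
3. X is the midpoint of MA ⇒ X = (1/2, 0)
4. V lies on line JB with JV:VB = 4:1 ⇒ V = (1/2, 13/30)
2·[DAV] = -1/15, 2·[BXD] = -1/4
[DAV]:[BXD] = -1/15:-1/4 = 4/15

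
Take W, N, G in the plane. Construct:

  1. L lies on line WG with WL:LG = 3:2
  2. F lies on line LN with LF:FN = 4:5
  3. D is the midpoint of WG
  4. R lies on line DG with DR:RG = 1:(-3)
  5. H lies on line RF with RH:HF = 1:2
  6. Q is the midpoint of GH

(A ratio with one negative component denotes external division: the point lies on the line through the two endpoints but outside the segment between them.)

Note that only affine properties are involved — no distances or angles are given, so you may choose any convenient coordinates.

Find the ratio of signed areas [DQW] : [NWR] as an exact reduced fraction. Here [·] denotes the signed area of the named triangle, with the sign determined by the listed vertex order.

[DQW]:[NWR] = 4/27

Work in coordinates with W = (0, 0), N = (1, 0), G = (0, 1).
1. L lies on line WG with WL:LG = 3:2 ⇒ L = (0, 3/5)
2. F lies on line LN with LF:FN = 4:5 ⇒ F = (4/9, 1/3)
3. D is the midpoint of WG ⇒ D = (0, 1/2)
4. R lies on line DG with DR:RG = 1:(-3) ⇒ R = (0, 1/4)
5. H lies on line RF with RH:HF = 1:2 ⇒ H = (4/27, 5/18)
6. Q is the midpoint of GH ⇒ Q = (2/27, 23/36)
2·[DQW] = -1/27, 2·[NWR] = -1/4
[DQW]:[NWR] = -1/27:-1/4 = 4/27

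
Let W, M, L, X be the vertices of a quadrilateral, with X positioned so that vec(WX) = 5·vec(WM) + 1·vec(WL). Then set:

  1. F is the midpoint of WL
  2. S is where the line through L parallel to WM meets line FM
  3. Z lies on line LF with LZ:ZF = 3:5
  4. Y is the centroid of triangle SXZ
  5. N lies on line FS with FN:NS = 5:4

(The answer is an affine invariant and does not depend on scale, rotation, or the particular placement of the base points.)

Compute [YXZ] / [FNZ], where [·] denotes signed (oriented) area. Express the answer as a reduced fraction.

[YXZ]:[FNZ] = 54/25

Choose coordinates W = (0, 0), M = (1, 0), L = (0, 1), X = (5, 1).
1. F is the midpoint of WL ⇒ F = (0, 1/2)
2. S is where the line through L parallel to WM meets line FM ⇒ S = (-1, 1)
3. Z lies on line LF with LZ:ZF = 3:5 ⇒ Z = (0, 13/16)
4. Y is the centroid of triangle SXZ ⇒ Y = (4/3, 15/16)
5. N lies on line FS with FN:NS = 5:4 ⇒ N = (-5/9, 7/9)
2·[YXZ] = -3/8, 2·[FNZ] = -25/144
[YXZ]:[FNZ] = -3/8:-25/144 = 54/25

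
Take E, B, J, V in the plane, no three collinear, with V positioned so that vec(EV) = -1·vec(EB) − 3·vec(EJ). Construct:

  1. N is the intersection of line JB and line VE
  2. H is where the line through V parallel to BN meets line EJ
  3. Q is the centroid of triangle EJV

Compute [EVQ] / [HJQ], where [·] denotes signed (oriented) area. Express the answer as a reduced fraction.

[EVQ]:[HJQ] = -1/5

Work in coordinates with E = (0, 0), B = (1, 0), J = (0, 1), V = (-1, -3).
1. N is the intersection of line JB and line VE ⇒ N = (1/4, 3/4)
2. H is where the line through V parallel to BN meets line EJ ⇒ H = (0, -4)
3. Q is the centroid of triangle EJV ⇒ Q = (-1/3, -2/3)
2·[EVQ] = -1/3, 2·[HJQ] = 5/3
[EVQ]:[HJQ] = -1/3:5/3 = -1/5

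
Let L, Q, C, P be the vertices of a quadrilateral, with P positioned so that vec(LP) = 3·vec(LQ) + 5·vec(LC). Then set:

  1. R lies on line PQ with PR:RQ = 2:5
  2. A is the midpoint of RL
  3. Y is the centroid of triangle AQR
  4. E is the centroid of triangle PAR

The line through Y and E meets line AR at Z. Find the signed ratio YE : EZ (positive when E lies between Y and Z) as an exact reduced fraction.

Work in coordinates with L = (0, 0), Q = (1, 0), C = (0, 1), P = (3, 5).
1. R lies on line PQ with PR:RQ = 2:5 ⇒ R = (17/7, 25/7)
2. A is the midpoint of RL ⇒ A = (17/14, 25/14)
3. Y is the centroid of triangle AQR ⇒ Y = (65/42, 25/14)
4. E is the centroid of triangle PAR ⇒ E = (31/14, 145/42)
line YE meets AR at Z = (85/42, 125/42)
E = Y + t·(Z−Y) with t = 7/5, so YE:EZ = 7/5:-2/5

YE:EZ = -7/2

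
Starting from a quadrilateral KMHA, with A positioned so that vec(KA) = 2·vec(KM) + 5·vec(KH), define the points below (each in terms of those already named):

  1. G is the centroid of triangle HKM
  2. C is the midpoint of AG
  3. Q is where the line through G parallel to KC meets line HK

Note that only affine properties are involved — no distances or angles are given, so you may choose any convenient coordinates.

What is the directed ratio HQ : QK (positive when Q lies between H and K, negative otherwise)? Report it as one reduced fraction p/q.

HQ:QK = -10/3

Assign K = (0, 0), M = (1, 0), H = (0, 1), A = (2, 5) — the answer is frame-independent, so this choice is without loss of generality.
1. G is the centroid of triangle HKM ⇒ G = (1/3, 1/3)
2. C is the midpoint of AG ⇒ C = (7/6, 8/3)
3. Q is where the line through G parallel to KC meets line HK ⇒ Q = (0, -3/7)
Q = H + t·(K−H) with t = 10/7, so HQ:QK = t:(1−t) = 10/7:-3/7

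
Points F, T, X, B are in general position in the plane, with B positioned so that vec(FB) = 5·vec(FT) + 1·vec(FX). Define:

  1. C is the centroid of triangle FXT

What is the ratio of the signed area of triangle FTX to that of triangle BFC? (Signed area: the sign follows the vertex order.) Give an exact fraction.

Assign F = (0, 0), T = (1, 0), X = (0, 1), B = (5, 1) — the answer is frame-independent, so this choice is without loss of generality.
1. C is the centroid of triangle FXT ⇒ C = (1/3, 1/3)
2·[FTX] = 1, 2·[BFC] = -4/3
[FTX]:[BFC] = 1:-4/3 = -3/4

[FTX]:[BFC] = -3/4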